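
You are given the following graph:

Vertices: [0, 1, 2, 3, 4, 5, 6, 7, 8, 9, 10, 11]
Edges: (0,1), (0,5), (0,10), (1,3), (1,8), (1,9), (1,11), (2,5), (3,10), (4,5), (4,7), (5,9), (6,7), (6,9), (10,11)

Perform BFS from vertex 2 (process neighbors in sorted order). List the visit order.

BFS from vertex 2 (neighbors processed in ascending order):
Visit order: 2, 5, 0, 4, 9, 1, 10, 7, 6, 3, 8, 11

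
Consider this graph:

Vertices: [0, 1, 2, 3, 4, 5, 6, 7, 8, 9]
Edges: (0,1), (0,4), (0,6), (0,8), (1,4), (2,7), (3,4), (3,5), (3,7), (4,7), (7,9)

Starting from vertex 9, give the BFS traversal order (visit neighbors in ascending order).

BFS from vertex 9 (neighbors processed in ascending order):
Visit order: 9, 7, 2, 3, 4, 5, 0, 1, 6, 8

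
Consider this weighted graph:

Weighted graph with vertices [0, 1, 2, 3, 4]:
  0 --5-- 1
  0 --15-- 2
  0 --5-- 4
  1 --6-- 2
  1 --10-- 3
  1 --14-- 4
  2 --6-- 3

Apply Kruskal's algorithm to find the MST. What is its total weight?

Applying Kruskal's algorithm (sort edges by weight, add if no cycle):
  Add (0,1) w=5
  Add (0,4) w=5
  Add (1,2) w=6
  Add (2,3) w=6
  Skip (1,3) w=10 (creates cycle)
  Skip (1,4) w=14 (creates cycle)
  Skip (0,2) w=15 (creates cycle)
MST weight = 22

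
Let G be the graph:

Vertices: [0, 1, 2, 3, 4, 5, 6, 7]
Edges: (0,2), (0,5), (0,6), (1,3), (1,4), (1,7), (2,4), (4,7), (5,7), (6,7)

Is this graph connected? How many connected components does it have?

Checking connectivity: the graph has 1 connected component(s).
All vertices are reachable from each other. The graph IS connected.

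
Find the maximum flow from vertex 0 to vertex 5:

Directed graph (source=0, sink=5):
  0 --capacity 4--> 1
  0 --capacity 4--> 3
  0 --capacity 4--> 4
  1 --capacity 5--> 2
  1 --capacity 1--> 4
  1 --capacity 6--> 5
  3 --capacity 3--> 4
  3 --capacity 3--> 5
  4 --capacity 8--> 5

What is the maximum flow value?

Computing max flow:
  Flow on (0->1): 4/4
  Flow on (0->3): 4/4
  Flow on (0->4): 4/4
  Flow on (1->5): 4/6
  Flow on (3->4): 1/3
  Flow on (3->5): 3/3
  Flow on (4->5): 5/8
Maximum flow = 12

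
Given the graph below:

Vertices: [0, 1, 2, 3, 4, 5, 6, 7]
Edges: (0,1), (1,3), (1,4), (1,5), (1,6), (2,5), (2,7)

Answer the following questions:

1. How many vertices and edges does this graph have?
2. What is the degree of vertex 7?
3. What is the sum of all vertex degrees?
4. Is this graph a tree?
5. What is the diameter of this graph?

Count: 8 vertices, 7 edges.
Vertex 7 has neighbors [2], degree = 1.
Handshaking lemma: 2 * 7 = 14.
A graph is a tree iff it is connected and has exactly n-1 edges. This graph is connected (all 8 vertices in one component) and has 8-1 = 7 edges. It is a tree.
Diameter (longest shortest path) = 4.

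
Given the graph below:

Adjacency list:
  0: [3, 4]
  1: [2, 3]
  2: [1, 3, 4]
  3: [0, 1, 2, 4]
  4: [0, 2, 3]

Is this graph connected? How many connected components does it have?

Checking connectivity: the graph has 1 connected component(s).
All vertices are reachable from each other. The graph IS connected.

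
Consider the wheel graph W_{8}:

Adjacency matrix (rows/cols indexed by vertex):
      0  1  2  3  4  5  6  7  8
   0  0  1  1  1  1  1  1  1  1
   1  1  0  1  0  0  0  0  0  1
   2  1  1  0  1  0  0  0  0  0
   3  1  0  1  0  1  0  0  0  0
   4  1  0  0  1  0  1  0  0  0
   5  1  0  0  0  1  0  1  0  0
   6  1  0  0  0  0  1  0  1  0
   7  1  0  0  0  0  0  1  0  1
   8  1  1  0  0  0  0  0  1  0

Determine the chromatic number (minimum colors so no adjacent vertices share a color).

W_{8} = C_{8} plus a hub adjacent to every cycle vertex.
The outer cycle needs 2 colors (even cycle); the hub is adjacent to all of them so needs a fresh color.
Chromatic number = 2 + 1 = 3.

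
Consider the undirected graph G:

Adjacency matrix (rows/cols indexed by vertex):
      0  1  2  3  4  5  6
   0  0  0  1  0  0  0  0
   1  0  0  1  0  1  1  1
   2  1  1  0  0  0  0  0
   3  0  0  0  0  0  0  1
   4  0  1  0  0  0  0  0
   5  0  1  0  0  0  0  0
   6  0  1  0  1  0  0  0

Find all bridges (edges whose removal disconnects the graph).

A bridge is an edge whose removal increases the number of connected components.
Bridges found: (0,2), (1,2), (1,4), (1,5), (1,6), (3,6)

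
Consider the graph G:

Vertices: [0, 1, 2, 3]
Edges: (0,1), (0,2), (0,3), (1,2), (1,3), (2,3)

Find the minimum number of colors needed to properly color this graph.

The graph has a maximum clique of size 4 (lower bound on chromatic number).
A valid 4-coloring: {0: 0, 1: 1, 2: 2, 3: 3}.
Chromatic number = 4.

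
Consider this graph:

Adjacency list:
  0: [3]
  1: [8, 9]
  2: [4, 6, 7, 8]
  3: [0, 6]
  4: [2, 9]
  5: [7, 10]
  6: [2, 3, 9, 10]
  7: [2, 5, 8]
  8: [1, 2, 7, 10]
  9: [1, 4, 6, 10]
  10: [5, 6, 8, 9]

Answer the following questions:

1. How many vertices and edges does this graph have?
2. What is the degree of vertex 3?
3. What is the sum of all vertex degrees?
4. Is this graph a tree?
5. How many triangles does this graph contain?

Count: 11 vertices, 16 edges.
Vertex 3 has neighbors [0, 6], degree = 2.
Handshaking lemma: 2 * 16 = 32.
A tree on 11 vertices has 10 edges. This graph has 16 edges (6 extra). Not a tree.
Number of triangles = 2.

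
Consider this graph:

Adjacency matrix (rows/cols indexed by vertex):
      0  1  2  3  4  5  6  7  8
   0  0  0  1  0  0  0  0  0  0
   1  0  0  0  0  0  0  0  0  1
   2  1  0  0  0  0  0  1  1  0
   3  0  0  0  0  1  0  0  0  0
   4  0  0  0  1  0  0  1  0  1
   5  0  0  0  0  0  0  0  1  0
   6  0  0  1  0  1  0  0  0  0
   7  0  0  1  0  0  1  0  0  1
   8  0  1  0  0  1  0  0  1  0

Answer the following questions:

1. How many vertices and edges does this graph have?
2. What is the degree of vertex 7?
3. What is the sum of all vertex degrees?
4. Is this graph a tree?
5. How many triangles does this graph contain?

Count: 9 vertices, 9 edges.
Vertex 7 has neighbors [2, 5, 8], degree = 3.
Handshaking lemma: 2 * 9 = 18.
A tree on 9 vertices has 8 edges. This graph has 9 edges (1 extra). Not a tree.
Number of triangles = 0.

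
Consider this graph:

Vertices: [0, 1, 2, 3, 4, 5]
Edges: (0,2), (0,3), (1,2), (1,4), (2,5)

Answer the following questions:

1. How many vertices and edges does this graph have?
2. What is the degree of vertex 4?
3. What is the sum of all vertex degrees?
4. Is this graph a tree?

Count: 6 vertices, 5 edges.
Vertex 4 has neighbors [1], degree = 1.
Handshaking lemma: 2 * 5 = 10.
A graph is a tree iff it is connected and has exactly n-1 edges. This graph is connected (all 6 vertices in one component) and has 6-1 = 5 edges. It is a tree.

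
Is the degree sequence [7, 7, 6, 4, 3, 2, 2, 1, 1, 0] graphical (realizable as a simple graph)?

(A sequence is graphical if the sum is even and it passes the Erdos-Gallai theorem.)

Sum of degrees = 33. Sum is odd, so the sequence is NOT graphical.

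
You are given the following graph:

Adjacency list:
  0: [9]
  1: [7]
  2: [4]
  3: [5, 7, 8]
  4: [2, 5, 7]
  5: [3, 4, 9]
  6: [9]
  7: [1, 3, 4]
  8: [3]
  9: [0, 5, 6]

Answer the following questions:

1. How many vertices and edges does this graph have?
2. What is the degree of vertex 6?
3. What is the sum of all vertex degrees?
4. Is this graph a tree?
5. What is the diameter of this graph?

Count: 10 vertices, 10 edges.
Vertex 6 has neighbors [9], degree = 1.
Handshaking lemma: 2 * 10 = 20.
A tree on 10 vertices has 9 edges. This graph has 10 edges (1 extra). Not a tree.
Diameter (longest shortest path) = 5.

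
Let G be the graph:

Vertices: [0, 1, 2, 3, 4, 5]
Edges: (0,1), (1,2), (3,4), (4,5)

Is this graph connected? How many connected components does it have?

Checking connectivity: the graph has 2 connected component(s).
Components: [[0, 1, 2], [3, 4, 5]]. The graph is NOT connected.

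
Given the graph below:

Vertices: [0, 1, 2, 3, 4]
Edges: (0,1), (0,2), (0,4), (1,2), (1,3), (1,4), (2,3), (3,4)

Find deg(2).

Vertex 2 has neighbors [0, 1, 3], so deg(2) = 3.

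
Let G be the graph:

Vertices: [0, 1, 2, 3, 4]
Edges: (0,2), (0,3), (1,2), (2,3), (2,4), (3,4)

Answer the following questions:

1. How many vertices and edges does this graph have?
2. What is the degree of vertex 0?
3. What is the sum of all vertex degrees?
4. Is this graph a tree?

Count: 5 vertices, 6 edges.
Vertex 0 has neighbors [2, 3], degree = 2.
Handshaking lemma: 2 * 6 = 12.
A tree on 5 vertices has 4 edges. This graph has 6 edges (2 extra). Not a tree.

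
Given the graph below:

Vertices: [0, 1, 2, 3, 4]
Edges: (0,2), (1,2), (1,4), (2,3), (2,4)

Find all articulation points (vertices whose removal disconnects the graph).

An articulation point is a vertex whose removal disconnects the graph.
Articulation points: [2]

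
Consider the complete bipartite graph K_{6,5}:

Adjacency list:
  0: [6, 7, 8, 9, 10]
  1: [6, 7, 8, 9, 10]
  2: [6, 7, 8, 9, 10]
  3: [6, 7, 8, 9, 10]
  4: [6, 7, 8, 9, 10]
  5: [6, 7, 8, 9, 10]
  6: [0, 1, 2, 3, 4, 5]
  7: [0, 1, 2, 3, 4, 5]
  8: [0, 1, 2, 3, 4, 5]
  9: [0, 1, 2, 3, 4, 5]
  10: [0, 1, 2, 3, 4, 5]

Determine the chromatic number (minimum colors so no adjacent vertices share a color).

K_{6,5} is bipartite: vertices split into two independent sets of size 6 and 5.
Color one set 0, the other 1. No adjacent vertices share a color.
Chromatic number = 2.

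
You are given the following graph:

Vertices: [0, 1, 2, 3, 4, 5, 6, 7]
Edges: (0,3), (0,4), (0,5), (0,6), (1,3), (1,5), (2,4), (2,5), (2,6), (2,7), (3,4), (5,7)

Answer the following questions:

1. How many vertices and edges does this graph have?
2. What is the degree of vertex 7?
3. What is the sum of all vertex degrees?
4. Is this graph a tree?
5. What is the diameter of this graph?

Count: 8 vertices, 12 edges.
Vertex 7 has neighbors [2, 5], degree = 2.
Handshaking lemma: 2 * 12 = 24.
A tree on 8 vertices has 7 edges. This graph has 12 edges (5 extra). Not a tree.
Diameter (longest shortest path) = 3.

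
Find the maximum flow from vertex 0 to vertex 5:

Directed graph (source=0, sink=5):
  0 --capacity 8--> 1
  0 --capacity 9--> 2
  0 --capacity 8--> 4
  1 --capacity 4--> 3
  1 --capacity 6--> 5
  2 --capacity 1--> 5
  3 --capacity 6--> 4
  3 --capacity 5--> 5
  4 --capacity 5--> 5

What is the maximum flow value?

Computing max flow:
  Flow on (0->1): 8/8
  Flow on (0->2): 1/9
  Flow on (0->4): 5/8
  Flow on (1->3): 2/4
  Flow on (1->5): 6/6
  Flow on (2->5): 1/1
  Flow on (3->5): 2/5
  Flow on (4->5): 5/5
Maximum flow = 14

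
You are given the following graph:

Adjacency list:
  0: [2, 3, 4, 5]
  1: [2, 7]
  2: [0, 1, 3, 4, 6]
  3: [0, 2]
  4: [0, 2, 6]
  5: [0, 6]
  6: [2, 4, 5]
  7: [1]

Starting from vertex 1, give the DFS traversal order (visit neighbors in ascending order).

DFS from vertex 1 (neighbors processed in ascending order):
Visit order: 1, 2, 0, 3, 4, 6, 5, 7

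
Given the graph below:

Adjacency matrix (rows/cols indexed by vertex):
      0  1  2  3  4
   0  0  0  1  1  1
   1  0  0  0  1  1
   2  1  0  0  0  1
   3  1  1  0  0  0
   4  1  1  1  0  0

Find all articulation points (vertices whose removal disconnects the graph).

No articulation points. The graph is biconnected.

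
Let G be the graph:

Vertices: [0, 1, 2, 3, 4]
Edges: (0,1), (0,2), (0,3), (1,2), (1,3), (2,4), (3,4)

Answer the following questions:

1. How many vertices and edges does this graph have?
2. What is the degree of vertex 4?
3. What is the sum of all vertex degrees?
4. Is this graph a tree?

Count: 5 vertices, 7 edges.
Vertex 4 has neighbors [2, 3], degree = 2.
Handshaking lemma: 2 * 7 = 14.
A tree on 5 vertices has 4 edges. This graph has 7 edges (3 extra). Not a tree.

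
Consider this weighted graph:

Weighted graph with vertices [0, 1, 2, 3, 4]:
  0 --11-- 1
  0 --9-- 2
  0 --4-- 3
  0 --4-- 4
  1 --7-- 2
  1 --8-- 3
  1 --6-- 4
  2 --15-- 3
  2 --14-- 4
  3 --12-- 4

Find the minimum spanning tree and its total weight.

Applying Kruskal's algorithm (sort edges by weight, add if no cycle):
  Add (0,4) w=4
  Add (0,3) w=4
  Add (1,4) w=6
  Add (1,2) w=7
  Skip (1,3) w=8 (creates cycle)
  Skip (0,2) w=9 (creates cycle)
  Skip (0,1) w=11 (creates cycle)
  Skip (3,4) w=12 (creates cycle)
  Skip (2,4) w=14 (creates cycle)
  Skip (2,3) w=15 (creates cycle)
MST weight = 21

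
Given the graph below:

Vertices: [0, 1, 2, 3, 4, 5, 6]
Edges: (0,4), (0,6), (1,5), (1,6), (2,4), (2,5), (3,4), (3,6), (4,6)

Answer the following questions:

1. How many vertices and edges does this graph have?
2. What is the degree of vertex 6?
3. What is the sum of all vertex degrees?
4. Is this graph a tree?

Count: 7 vertices, 9 edges.
Vertex 6 has neighbors [0, 1, 3, 4], degree = 4.
Handshaking lemma: 2 * 9 = 18.
A tree on 7 vertices has 6 edges. This graph has 9 edges (3 extra). Not a tree.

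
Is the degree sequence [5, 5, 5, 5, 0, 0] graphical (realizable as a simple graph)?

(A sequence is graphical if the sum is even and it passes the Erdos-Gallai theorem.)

Sum of degrees = 20. Sum is even but fails Erdos-Gallai. The sequence is NOT graphical.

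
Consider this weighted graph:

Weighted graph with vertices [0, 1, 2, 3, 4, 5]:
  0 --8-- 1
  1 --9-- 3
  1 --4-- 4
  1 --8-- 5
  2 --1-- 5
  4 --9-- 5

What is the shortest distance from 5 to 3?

Using Dijkstra's algorithm from vertex 5:
Shortest path: 5 -> 1 -> 3
Total weight: 8 + 9 = 17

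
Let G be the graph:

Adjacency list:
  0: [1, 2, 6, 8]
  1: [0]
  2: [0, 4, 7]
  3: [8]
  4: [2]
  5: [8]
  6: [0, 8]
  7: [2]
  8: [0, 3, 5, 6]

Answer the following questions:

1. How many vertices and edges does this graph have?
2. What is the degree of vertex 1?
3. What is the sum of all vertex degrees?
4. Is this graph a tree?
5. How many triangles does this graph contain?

Count: 9 vertices, 9 edges.
Vertex 1 has neighbors [0], degree = 1.
Handshaking lemma: 2 * 9 = 18.
A tree on 9 vertices has 8 edges. This graph has 9 edges (1 extra). Not a tree.
Number of triangles = 1.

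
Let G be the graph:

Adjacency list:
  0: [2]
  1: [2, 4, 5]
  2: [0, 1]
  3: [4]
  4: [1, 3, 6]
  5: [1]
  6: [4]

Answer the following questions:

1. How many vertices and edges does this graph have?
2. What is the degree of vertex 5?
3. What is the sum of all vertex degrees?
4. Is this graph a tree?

Count: 7 vertices, 6 edges.
Vertex 5 has neighbors [1], degree = 1.
Handshaking lemma: 2 * 6 = 12.
A graph is a tree iff it is connected and has exactly n-1 edges. This graph is connected (all 7 vertices in one component) and has 7-1 = 6 edges. It is a tree.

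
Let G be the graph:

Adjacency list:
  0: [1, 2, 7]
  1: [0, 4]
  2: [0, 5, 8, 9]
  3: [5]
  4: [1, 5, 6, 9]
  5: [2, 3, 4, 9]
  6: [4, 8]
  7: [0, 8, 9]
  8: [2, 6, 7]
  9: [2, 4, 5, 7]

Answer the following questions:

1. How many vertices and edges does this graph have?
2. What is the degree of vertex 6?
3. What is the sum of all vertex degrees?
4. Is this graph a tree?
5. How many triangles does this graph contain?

Count: 10 vertices, 15 edges.
Vertex 6 has neighbors [4, 8], degree = 2.
Handshaking lemma: 2 * 15 = 30.
A tree on 10 vertices has 9 edges. This graph has 15 edges (6 extra). Not a tree.
Number of triangles = 2.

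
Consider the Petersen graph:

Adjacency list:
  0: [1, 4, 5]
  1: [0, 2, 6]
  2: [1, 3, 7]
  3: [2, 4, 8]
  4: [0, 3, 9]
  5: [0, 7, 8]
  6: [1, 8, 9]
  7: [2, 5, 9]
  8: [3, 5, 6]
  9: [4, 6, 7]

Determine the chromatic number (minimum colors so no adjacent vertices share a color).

The Petersen graph contains odd cycles (e.g. the outer 5-cycle), so chi >= 3.
A proper 3-coloring exists (it is a well-known 3-chromatic graph).
Chromatic number = 3.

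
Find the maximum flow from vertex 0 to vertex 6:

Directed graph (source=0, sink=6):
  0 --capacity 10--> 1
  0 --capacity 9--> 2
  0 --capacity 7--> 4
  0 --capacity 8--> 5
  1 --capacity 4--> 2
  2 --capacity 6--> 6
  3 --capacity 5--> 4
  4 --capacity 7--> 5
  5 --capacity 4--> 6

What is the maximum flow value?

Computing max flow:
  Flow on (0->1): 4/10
  Flow on (0->2): 2/9
  Flow on (0->5): 4/8
  Flow on (1->2): 4/4
  Flow on (2->6): 6/6
  Flow on (5->6): 4/4
Maximum flow = 10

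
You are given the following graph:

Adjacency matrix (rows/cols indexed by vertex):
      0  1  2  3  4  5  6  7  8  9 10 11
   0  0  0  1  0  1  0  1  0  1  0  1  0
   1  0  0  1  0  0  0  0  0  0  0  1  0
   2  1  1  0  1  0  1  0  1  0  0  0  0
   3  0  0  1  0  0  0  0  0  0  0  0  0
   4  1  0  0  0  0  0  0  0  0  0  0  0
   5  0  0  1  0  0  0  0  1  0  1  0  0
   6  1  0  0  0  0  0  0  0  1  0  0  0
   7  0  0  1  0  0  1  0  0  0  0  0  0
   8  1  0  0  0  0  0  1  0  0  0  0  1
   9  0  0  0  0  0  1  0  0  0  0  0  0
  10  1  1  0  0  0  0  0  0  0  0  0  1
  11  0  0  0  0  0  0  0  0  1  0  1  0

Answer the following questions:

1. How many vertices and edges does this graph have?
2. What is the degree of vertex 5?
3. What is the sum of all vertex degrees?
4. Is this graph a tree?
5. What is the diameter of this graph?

Count: 12 vertices, 15 edges.
Vertex 5 has neighbors [2, 7, 9], degree = 3.
Handshaking lemma: 2 * 15 = 30.
A tree on 12 vertices has 11 edges. This graph has 15 edges (4 extra). Not a tree.
Diameter (longest shortest path) = 5.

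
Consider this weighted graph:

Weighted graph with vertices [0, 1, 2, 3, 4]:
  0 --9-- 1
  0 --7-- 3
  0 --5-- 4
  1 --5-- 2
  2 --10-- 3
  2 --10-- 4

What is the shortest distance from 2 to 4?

Using Dijkstra's algorithm from vertex 2:
Shortest path: 2 -> 4
Total weight: 10 = 10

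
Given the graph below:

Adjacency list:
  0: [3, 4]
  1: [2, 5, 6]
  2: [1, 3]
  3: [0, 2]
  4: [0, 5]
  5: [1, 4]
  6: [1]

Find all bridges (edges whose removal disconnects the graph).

A bridge is an edge whose removal increases the number of connected components.
Bridges found: (1,6)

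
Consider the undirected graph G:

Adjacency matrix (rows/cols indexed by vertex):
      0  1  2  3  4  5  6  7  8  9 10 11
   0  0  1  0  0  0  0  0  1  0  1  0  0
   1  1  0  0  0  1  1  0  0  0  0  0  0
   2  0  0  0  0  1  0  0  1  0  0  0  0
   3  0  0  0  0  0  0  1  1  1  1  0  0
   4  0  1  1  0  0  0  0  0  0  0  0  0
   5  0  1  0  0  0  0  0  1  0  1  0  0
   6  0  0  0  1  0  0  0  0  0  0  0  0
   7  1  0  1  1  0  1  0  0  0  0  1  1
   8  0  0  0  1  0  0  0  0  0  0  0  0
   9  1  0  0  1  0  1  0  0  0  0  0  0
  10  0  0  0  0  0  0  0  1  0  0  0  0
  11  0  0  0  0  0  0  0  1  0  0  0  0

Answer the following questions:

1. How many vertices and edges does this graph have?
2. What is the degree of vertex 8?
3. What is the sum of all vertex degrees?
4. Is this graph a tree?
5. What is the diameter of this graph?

Count: 12 vertices, 15 edges.
Vertex 8 has neighbors [3], degree = 1.
Handshaking lemma: 2 * 15 = 30.
A tree on 12 vertices has 11 edges. This graph has 15 edges (4 extra). Not a tree.
Diameter (longest shortest path) = 4.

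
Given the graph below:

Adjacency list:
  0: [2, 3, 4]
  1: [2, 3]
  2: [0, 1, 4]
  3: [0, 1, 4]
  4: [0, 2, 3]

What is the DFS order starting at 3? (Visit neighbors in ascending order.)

DFS from vertex 3 (neighbors processed in ascending order):
Visit order: 3, 0, 2, 1, 4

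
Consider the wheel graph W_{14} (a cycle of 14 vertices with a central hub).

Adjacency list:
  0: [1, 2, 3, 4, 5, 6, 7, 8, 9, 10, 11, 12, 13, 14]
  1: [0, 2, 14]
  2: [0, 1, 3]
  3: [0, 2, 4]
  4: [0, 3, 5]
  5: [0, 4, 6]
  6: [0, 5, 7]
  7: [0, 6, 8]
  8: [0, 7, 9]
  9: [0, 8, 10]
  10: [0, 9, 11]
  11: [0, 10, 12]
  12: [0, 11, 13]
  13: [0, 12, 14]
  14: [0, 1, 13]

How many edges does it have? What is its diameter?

Wheel graph W_{14}: 14 cycle edges + 14 spoke edges = 28 edges.
The hub is distance 1 from all cycle vertices. Max distance between cycle vertices through hub is 2.
Diameter = 2.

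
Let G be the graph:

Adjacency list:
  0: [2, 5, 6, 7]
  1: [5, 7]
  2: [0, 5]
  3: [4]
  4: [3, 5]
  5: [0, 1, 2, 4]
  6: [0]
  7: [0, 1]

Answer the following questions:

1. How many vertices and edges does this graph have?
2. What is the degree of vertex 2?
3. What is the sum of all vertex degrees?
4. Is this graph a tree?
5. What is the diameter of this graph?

Count: 8 vertices, 9 edges.
Vertex 2 has neighbors [0, 5], degree = 2.
Handshaking lemma: 2 * 9 = 18.
A tree on 8 vertices has 7 edges. This graph has 9 edges (2 extra). Not a tree.
Diameter (longest shortest path) = 4.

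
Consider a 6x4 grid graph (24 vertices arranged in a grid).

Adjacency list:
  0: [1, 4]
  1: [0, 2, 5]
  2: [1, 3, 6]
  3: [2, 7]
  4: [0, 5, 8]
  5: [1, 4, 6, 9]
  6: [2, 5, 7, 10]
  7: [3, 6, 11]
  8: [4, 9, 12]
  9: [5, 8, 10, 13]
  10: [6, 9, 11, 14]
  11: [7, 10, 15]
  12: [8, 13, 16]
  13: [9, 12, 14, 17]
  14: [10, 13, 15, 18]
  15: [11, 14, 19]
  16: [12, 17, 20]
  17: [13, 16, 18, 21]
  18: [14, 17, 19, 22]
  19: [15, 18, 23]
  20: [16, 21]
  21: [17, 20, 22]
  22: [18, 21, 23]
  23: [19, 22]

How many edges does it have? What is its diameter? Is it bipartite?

A 6x4 grid has 20 vertical edges and 18 horizontal edges.
Total edges = 20 + 18 = 38.
Diameter = (6-1) + (4-1) = 8 (corner to opposite corner).
Grid graphs are bipartite (checkerboard coloring).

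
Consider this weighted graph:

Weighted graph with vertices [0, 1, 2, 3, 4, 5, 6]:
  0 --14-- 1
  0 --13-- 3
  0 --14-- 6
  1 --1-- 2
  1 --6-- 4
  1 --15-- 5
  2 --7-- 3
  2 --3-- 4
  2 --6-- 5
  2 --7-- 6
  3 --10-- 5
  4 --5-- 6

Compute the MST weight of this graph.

Applying Kruskal's algorithm (sort edges by weight, add if no cycle):
  Add (1,2) w=1
  Add (2,4) w=3
  Add (4,6) w=5
  Skip (1,4) w=6 (creates cycle)
  Add (2,5) w=6
  Add (2,3) w=7
  Skip (2,6) w=7 (creates cycle)
  Skip (3,5) w=10 (creates cycle)
  Add (0,3) w=13
  Skip (0,6) w=14 (creates cycle)
  Skip (0,1) w=14 (creates cycle)
  Skip (1,5) w=15 (creates cycle)
MST weight = 35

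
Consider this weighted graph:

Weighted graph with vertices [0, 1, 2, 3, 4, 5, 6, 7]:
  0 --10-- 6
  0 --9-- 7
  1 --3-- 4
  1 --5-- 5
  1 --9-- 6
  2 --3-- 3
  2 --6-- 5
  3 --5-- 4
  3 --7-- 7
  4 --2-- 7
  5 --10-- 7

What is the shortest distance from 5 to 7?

Using Dijkstra's algorithm from vertex 5:
Shortest path: 5 -> 7
Total weight: 10 = 10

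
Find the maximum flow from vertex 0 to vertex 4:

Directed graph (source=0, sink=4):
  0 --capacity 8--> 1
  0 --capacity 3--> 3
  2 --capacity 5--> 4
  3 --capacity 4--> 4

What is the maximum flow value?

Computing max flow:
  Flow on (0->3): 3/3
  Flow on (3->4): 3/4
Maximum flow = 3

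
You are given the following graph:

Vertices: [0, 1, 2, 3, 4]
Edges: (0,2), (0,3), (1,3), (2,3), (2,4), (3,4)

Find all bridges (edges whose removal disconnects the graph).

A bridge is an edge whose removal increases the number of connected components.
Bridges found: (1,3)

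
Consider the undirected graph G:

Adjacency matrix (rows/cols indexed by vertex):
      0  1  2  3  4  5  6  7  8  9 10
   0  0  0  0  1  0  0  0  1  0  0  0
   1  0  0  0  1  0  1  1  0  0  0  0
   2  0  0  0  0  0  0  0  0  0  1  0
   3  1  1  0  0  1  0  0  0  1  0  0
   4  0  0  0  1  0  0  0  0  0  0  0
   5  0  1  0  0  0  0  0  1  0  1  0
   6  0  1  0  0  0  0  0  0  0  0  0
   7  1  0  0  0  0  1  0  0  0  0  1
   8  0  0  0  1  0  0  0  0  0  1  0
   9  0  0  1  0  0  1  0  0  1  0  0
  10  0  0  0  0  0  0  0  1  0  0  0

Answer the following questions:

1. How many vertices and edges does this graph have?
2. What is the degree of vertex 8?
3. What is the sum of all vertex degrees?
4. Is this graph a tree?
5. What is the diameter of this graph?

Count: 11 vertices, 12 edges.
Vertex 8 has neighbors [3, 9], degree = 2.
Handshaking lemma: 2 * 12 = 24.
A tree on 11 vertices has 10 edges. This graph has 12 edges (2 extra). Not a tree.
Diameter (longest shortest path) = 4.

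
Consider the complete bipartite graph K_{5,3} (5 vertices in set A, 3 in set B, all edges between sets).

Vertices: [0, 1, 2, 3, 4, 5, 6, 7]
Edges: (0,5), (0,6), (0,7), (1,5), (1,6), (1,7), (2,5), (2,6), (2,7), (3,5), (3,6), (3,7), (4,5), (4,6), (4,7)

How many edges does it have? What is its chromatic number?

K_{5,3} has 5 * 3 = 15 edges.
Bipartite graphs have chromatic number 2 (color each partition differently).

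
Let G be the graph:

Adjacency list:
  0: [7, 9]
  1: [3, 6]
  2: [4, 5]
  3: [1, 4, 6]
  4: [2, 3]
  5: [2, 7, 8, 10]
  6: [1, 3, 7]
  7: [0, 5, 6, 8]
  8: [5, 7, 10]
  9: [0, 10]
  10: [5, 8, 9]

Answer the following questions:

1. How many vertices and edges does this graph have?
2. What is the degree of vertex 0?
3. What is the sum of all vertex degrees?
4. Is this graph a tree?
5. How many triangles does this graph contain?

Count: 11 vertices, 15 edges.
Vertex 0 has neighbors [7, 9], degree = 2.
Handshaking lemma: 2 * 15 = 30.
A tree on 11 vertices has 10 edges. This graph has 15 edges (5 extra). Not a tree.
Number of triangles = 3.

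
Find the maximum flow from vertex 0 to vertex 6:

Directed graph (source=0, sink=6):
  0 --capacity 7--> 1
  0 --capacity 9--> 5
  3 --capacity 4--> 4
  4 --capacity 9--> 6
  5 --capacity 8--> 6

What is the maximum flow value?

Computing max flow:
  Flow on (0->5): 8/9
  Flow on (5->6): 8/8
Maximum flow = 8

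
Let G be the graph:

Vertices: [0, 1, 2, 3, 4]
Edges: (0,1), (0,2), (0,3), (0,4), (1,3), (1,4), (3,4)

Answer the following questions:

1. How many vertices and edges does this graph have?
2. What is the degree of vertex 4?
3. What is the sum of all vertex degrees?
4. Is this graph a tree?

Count: 5 vertices, 7 edges.
Vertex 4 has neighbors [0, 1, 3], degree = 3.
Handshaking lemma: 2 * 7 = 14.
A tree on 5 vertices has 4 edges. This graph has 7 edges (3 extra). Not a tree.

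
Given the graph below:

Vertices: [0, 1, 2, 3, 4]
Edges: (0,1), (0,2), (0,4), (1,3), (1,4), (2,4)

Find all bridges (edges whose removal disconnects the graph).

A bridge is an edge whose removal increases the number of connected components.
Bridges found: (1,3)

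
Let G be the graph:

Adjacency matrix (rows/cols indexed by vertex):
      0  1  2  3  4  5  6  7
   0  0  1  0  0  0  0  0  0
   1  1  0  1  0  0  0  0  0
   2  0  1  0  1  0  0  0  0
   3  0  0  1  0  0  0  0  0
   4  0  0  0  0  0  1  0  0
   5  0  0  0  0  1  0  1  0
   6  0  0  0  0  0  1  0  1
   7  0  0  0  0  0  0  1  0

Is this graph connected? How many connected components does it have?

Checking connectivity: the graph has 2 connected component(s).
Components: [[0, 1, 2, 3], [4, 5, 6, 7]]. The graph is NOT connected.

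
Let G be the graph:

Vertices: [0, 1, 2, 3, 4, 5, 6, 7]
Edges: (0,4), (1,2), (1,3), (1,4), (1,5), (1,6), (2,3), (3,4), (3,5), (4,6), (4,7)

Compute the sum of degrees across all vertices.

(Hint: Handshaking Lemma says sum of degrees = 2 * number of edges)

Count edges: 11 edges.
By Handshaking Lemma: sum of degrees = 2 * 11 = 22.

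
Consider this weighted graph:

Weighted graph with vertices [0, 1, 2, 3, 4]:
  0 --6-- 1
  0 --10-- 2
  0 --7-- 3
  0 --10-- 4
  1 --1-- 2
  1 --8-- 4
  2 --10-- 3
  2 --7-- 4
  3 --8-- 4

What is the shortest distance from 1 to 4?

Using Dijkstra's algorithm from vertex 1:
Shortest path: 1 -> 4
Total weight: 8 = 8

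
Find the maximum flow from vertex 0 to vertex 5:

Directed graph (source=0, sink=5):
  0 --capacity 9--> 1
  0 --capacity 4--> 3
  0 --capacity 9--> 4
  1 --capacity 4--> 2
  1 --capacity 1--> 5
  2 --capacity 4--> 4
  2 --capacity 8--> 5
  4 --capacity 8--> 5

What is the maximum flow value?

Computing max flow:
  Flow on (0->1): 5/9
  Flow on (0->4): 8/9
  Flow on (1->2): 4/4
  Flow on (1->5): 1/1
  Flow on (2->5): 4/8
  Flow on (4->5): 8/8
Maximum flow = 13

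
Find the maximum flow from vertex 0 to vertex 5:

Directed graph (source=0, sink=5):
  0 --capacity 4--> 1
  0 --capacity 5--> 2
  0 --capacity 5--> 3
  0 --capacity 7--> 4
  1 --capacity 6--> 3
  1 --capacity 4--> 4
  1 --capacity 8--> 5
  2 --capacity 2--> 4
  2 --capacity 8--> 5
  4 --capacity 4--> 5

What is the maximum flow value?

Computing max flow:
  Flow on (0->1): 4/4
  Flow on (0->2): 5/5
  Flow on (0->4): 4/7
  Flow on (1->5): 4/8
  Flow on (2->5): 5/8
  Flow on (4->5): 4/4
Maximum flow = 13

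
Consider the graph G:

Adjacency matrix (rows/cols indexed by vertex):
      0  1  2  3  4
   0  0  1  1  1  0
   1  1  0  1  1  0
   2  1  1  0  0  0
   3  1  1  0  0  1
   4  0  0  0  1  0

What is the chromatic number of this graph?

The graph has a maximum clique of size 3 (lower bound on chromatic number).
A valid 3-coloring: {0: 0, 1: 1, 2: 2, 3: 2, 4: 0}.
Chromatic number = 3.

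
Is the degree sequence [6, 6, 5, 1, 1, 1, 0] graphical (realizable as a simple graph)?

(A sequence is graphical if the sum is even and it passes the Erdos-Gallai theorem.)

Sum of degrees = 20. Sum is even but fails Erdos-Gallai. The sequence is NOT graphical.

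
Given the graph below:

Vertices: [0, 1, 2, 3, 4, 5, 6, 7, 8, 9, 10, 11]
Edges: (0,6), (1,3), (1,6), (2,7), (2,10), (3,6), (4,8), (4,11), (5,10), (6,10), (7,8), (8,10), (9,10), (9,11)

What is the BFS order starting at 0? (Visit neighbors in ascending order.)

BFS from vertex 0 (neighbors processed in ascending order):
Visit order: 0, 6, 1, 3, 10, 2, 5, 8, 9, 7, 4, 11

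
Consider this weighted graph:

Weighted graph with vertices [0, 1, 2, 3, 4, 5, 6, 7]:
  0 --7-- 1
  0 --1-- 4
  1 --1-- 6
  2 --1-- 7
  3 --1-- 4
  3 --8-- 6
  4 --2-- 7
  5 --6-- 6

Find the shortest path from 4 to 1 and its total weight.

Using Dijkstra's algorithm from vertex 4:
Shortest path: 4 -> 0 -> 1
Total weight: 1 + 7 = 8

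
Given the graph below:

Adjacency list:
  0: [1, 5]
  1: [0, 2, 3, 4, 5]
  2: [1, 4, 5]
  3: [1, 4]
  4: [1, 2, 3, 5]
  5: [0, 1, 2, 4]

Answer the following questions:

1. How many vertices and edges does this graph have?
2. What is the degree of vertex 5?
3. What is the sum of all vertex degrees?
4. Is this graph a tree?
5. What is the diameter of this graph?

Count: 6 vertices, 10 edges.
Vertex 5 has neighbors [0, 1, 2, 4], degree = 4.
Handshaking lemma: 2 * 10 = 20.
A tree on 6 vertices has 5 edges. This graph has 10 edges (5 extra). Not a tree.
Diameter (longest shortest path) = 2.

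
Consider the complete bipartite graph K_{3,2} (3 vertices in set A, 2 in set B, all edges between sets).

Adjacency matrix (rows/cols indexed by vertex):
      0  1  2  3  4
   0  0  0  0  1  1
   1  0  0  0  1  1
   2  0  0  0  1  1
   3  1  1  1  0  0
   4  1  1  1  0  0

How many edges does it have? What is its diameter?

K_{3,2} has 3 * 2 = 6 edges.
Any vertex reaches any opposite-side vertex in 1 step; same-side vertices reach in 2 steps via any opposite-side vertex.
Diameter = 2.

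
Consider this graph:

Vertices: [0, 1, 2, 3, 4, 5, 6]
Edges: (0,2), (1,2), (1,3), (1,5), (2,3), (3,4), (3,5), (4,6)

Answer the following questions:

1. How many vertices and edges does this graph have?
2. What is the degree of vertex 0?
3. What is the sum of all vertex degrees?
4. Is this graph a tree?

Count: 7 vertices, 8 edges.
Vertex 0 has neighbors [2], degree = 1.
Handshaking lemma: 2 * 8 = 16.
A tree on 7 vertices has 6 edges. This graph has 8 edges (2 extra). Not a tree.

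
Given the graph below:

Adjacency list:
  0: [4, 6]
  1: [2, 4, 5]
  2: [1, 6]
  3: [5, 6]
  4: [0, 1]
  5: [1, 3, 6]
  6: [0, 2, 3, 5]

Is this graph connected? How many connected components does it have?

Checking connectivity: the graph has 1 connected component(s).
All vertices are reachable from each other. The graph IS connected.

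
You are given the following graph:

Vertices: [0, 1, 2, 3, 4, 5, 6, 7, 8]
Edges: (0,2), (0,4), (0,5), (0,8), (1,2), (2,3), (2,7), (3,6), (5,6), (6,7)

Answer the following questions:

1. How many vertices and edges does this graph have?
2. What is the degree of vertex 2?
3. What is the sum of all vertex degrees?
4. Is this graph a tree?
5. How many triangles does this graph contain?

Count: 9 vertices, 10 edges.
Vertex 2 has neighbors [0, 1, 3, 7], degree = 4.
Handshaking lemma: 2 * 10 = 20.
A tree on 9 vertices has 8 edges. This graph has 10 edges (2 extra). Not a tree.
Number of triangles = 0.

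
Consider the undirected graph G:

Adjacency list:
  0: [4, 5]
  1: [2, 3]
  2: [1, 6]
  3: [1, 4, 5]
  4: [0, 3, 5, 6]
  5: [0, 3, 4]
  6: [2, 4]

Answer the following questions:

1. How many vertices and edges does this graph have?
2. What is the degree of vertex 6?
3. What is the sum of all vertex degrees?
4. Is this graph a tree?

Count: 7 vertices, 9 edges.
Vertex 6 has neighbors [2, 4], degree = 2.
Handshaking lemma: 2 * 9 = 18.
A tree on 7 vertices has 6 edges. This graph has 9 edges (3 extra). Not a tree.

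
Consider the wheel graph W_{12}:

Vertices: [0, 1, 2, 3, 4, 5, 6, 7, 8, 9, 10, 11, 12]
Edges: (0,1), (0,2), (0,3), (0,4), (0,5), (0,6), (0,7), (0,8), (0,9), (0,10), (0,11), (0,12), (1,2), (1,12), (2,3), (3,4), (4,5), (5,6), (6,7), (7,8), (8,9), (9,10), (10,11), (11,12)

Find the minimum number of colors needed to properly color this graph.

W_{12} = C_{12} plus a hub adjacent to every cycle vertex.
The outer cycle needs 2 colors (even cycle); the hub is adjacent to all of them so needs a fresh color.
Chromatic number = 2 + 1 = 3.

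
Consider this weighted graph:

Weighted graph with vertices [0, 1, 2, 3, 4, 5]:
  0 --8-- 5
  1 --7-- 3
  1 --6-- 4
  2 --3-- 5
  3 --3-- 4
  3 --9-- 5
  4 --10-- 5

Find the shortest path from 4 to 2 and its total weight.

Using Dijkstra's algorithm from vertex 4:
Shortest path: 4 -> 5 -> 2
Total weight: 10 + 3 = 13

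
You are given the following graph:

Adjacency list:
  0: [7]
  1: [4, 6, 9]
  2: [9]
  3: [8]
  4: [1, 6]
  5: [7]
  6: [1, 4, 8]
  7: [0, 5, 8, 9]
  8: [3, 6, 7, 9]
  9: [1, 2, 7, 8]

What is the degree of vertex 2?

Vertex 2 has neighbors [9], so deg(2) = 1.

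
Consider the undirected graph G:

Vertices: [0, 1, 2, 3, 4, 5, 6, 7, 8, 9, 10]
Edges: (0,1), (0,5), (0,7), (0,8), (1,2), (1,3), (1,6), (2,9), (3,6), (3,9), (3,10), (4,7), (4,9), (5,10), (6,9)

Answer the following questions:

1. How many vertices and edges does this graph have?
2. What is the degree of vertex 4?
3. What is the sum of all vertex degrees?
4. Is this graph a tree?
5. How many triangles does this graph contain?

Count: 11 vertices, 15 edges.
Vertex 4 has neighbors [7, 9], degree = 2.
Handshaking lemma: 2 * 15 = 30.
A tree on 11 vertices has 10 edges. This graph has 15 edges (5 extra). Not a tree.
Number of triangles = 2.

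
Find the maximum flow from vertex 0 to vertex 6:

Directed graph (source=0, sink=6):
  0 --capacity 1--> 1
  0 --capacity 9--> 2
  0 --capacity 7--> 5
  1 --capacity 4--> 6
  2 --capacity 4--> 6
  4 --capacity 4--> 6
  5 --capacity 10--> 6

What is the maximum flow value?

Computing max flow:
  Flow on (0->1): 1/1
  Flow on (0->2): 4/9
  Flow on (0->5): 7/7
  Flow on (1->6): 1/4
  Flow on (2->6): 4/4
  Flow on (5->6): 7/10
Maximum flow = 12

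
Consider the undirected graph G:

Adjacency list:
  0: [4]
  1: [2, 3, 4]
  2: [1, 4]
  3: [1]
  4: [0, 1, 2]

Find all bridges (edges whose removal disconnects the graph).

A bridge is an edge whose removal increases the number of connected components.
Bridges found: (0,4), (1,3)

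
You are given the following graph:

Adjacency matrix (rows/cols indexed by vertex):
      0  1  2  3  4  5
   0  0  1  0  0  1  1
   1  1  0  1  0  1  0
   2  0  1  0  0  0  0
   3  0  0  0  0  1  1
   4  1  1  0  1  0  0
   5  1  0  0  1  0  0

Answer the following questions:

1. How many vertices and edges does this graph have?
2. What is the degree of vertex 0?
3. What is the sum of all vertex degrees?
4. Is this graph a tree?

Count: 6 vertices, 7 edges.
Vertex 0 has neighbors [1, 4, 5], degree = 3.
Handshaking lemma: 2 * 7 = 14.
A tree on 6 vertices has 5 edges. This graph has 7 edges (2 extra). Not a tree.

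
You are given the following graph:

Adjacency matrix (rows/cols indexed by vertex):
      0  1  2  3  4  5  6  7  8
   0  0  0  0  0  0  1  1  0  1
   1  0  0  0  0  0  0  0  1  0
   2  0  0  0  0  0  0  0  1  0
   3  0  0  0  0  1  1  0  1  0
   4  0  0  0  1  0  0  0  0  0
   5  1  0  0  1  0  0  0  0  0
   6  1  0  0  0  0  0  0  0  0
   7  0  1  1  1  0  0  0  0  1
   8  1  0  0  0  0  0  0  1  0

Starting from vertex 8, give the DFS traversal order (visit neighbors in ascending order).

DFS from vertex 8 (neighbors processed in ascending order):
Visit order: 8, 0, 5, 3, 4, 7, 1, 2, 6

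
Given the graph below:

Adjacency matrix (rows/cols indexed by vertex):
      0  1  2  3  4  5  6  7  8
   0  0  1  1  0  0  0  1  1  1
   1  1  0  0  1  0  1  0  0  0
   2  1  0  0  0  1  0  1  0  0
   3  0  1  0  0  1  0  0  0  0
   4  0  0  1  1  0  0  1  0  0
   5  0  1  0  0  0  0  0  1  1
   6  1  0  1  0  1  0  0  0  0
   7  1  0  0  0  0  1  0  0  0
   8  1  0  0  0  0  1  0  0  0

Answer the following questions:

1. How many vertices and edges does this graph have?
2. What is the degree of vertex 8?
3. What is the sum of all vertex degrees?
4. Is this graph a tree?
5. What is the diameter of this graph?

Count: 9 vertices, 13 edges.
Vertex 8 has neighbors [0, 5], degree = 2.
Handshaking lemma: 2 * 13 = 26.
A tree on 9 vertices has 8 edges. This graph has 13 edges (5 extra). Not a tree.
Diameter (longest shortest path) = 3.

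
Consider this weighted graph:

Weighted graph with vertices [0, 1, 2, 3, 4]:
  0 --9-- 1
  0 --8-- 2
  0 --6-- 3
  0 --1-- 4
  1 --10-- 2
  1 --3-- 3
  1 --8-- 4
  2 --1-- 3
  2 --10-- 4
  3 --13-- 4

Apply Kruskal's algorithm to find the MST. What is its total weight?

Applying Kruskal's algorithm (sort edges by weight, add if no cycle):
  Add (0,4) w=1
  Add (2,3) w=1
  Add (1,3) w=3
  Add (0,3) w=6
  Skip (0,2) w=8 (creates cycle)
  Skip (1,4) w=8 (creates cycle)
  Skip (0,1) w=9 (creates cycle)
  Skip (1,2) w=10 (creates cycle)
  Skip (2,4) w=10 (creates cycle)
  Skip (3,4) w=13 (creates cycle)
MST weight = 11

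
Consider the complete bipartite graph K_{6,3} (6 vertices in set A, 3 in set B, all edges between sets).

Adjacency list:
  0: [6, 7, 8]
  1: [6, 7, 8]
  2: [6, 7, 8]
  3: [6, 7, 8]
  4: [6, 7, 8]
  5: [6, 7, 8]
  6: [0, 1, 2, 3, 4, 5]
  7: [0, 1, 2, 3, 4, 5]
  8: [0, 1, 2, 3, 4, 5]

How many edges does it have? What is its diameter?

K_{6,3} has 6 * 3 = 18 edges.
Any vertex reaches any opposite-side vertex in 1 step; same-side vertices reach in 2 steps via any opposite-side vertex.
Diameter = 2.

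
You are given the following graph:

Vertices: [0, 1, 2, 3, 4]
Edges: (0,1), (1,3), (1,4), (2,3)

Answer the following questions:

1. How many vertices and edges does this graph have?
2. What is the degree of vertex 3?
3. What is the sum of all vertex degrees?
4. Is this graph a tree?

Count: 5 vertices, 4 edges.
Vertex 3 has neighbors [1, 2], degree = 2.
Handshaking lemma: 2 * 4 = 8.
A graph is a tree iff it is connected and has exactly n-1 edges. This graph is connected (all 5 vertices in one component) and has 5-1 = 4 edges. It is a tree.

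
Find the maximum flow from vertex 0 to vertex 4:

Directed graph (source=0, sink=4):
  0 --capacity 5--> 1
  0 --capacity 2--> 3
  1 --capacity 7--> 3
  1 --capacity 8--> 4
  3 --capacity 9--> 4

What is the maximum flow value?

Computing max flow:
  Flow on (0->1): 5/5
  Flow on (0->3): 2/2
  Flow on (1->4): 5/8
  Flow on (3->4): 2/9
Maximum flow = 7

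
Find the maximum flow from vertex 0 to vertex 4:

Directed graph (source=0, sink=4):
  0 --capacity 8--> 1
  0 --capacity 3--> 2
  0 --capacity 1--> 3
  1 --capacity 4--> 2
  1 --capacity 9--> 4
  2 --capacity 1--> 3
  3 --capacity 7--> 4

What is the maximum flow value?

Computing max flow:
  Flow on (0->1): 8/8
  Flow on (0->2): 1/3
  Flow on (0->3): 1/1
  Flow on (1->4): 8/9
  Flow on (2->3): 1/1
  Flow on (3->4): 2/7
Maximum flow = 10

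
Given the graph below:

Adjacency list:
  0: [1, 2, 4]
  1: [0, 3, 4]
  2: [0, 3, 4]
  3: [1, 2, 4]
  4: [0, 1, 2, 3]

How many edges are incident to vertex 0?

Vertex 0 has neighbors [1, 2, 4], so deg(0) = 3.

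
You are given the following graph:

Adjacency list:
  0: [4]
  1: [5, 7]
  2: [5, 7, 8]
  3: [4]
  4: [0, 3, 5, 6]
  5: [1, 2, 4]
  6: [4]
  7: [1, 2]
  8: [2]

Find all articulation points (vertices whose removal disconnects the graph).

An articulation point is a vertex whose removal disconnects the graph.
Articulation points: [2, 4, 5]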